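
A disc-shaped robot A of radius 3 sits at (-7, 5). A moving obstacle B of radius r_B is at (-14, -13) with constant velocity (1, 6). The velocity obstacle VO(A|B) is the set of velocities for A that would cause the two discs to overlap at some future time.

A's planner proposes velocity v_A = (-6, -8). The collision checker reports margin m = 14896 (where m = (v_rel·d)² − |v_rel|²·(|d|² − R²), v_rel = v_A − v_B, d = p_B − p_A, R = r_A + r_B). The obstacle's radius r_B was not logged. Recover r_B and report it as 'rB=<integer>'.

m = 14896
d = (-7, -18);  v_rel = (-7, -14),  |v_rel|² = 245
v_rel×d = (-7)·(-18) − (-14)·(-7) = 28
since m = R²·245 − 28²:  R² = (784 + 14896) / 245 = 64
R = √64 = 8  ⇒  r_B = 8 − 3 = 5

rB=5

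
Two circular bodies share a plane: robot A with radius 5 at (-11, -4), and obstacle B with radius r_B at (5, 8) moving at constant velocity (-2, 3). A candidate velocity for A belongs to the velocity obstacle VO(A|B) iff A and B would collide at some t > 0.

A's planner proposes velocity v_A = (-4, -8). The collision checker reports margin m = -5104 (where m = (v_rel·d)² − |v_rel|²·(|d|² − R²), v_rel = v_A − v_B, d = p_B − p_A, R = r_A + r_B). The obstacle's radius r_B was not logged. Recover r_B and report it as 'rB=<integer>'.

m = -5104
d = (16, 12);  v_rel = (-2, -11),  |v_rel|² = 125
v_rel×d = (-2)·(12) − (-11)·(16) = 152
since m = R²·125 − 152²:  R² = (23104 + -5104) / 125 = 144
R = √144 = 12  ⇒  r_B = 12 − 5 = 7

rB=7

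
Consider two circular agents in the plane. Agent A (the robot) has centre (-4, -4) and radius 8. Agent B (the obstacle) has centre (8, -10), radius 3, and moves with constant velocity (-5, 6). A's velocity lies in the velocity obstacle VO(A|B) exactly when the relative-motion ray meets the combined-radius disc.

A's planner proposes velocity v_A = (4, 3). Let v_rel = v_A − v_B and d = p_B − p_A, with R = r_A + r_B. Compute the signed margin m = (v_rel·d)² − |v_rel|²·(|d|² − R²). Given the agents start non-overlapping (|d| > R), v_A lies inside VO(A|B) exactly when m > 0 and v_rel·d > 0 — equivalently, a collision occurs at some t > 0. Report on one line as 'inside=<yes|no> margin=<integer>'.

d = (12, -6),  |d|² = 180;  R = 8+3 = 11,  c = 180−11² = 59
v_rel = (9, -3),  |v_rel|² = 90;  v_rel·d = (9)·(12) + (-3)·(-6) = 126
90·t² − 252·t + 59 = 0  ⇒  m = 126² − 90·59 = 10566
m = 10566 > 0,  v_rel·d = 126 > 0  ⇒  inside

inside=yes margin=10566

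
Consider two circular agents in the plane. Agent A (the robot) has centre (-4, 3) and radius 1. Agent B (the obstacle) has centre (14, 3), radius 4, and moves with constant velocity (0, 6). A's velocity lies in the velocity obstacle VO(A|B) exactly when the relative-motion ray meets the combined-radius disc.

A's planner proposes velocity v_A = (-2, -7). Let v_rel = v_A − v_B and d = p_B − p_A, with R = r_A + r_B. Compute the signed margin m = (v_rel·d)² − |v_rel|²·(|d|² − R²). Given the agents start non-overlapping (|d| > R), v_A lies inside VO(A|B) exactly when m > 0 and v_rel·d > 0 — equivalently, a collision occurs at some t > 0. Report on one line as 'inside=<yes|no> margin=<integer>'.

d = (18, 0),  |d|² = 324;  R = 1+4 = 5,  c = 324−5² = 299
v_rel = (-2, -13),  |v_rel|² = 173;  v_rel·d = (-2)·(18) + (-13)·(0) = -36
173·t² + 72·t + 299 = 0  ⇒  m = (-36)² − 173·299 = -50431
m = -50431 < 0,  v_rel·d = -36 < 0  ⇒  outside

inside=no margin=-50431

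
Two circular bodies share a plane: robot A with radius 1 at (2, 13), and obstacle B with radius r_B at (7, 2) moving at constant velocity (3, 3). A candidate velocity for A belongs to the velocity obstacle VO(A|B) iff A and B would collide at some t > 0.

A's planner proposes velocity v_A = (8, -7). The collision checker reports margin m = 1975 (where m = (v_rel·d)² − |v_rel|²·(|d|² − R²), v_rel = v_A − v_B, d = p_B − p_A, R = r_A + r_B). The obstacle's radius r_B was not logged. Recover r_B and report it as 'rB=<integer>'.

m = 1975
d = (5, -11);  v_rel = (5, -10),  |v_rel|² = 125
v_rel×d = (5)·(-11) − (-10)·(5) = -5
since m = R²·125 − (-5)²:  R² = (25 + 1975) / 125 = 16
R = √16 = 4  ⇒  r_B = 4 − 1 = 3

rB=3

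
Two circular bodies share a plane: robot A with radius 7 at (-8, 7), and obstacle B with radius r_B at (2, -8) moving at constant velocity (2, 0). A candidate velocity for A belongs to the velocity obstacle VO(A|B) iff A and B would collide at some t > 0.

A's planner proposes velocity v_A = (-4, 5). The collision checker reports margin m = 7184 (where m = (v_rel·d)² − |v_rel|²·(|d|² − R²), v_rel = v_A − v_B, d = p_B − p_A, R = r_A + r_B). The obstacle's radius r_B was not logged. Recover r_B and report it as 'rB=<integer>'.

m = 7184
d = (10, -15);  v_rel = (-6, 5),  |v_rel|² = 61
v_rel×d = (-6)·(-15) − (5)·(10) = 40
since m = R²·61 − 40²:  R² = (1600 + 7184) / 61 = 144
R = √144 = 12  ⇒  r_B = 12 − 7 = 5

rB=5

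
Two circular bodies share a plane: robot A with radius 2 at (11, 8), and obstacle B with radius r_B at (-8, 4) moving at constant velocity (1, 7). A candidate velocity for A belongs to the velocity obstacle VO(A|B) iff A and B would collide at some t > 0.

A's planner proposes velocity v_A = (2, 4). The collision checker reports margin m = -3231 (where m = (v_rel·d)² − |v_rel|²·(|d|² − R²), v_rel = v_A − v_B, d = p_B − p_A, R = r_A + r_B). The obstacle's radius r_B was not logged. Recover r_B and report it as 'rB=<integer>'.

m = -3231
d = (-19, -4);  v_rel = (1, -3),  |v_rel|² = 10
v_rel×d = (1)·(-4) − (-3)·(-19) = -61
since m = R²·10 − (-61)²:  R² = (3721 + -3231) / 10 = 49
R = √49 = 7  ⇒  r_B = 7 − 2 = 5

rB=5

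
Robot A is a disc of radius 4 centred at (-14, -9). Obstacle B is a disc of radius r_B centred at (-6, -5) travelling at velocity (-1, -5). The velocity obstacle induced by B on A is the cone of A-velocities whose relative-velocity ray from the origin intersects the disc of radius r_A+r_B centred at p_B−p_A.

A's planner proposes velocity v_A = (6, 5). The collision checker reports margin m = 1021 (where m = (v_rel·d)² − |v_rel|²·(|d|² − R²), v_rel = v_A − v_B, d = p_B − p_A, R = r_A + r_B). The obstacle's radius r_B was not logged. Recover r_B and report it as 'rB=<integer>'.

m = 1021
d = (8, 4);  v_rel = (7, 10),  |v_rel|² = 149
v_rel×d = (7)·(4) − (10)·(8) = -52
since m = R²·149 − (-52)²:  R² = (2704 + 1021) / 149 = 25
R = √25 = 5  ⇒  r_B = 5 − 4 = 1

rB=1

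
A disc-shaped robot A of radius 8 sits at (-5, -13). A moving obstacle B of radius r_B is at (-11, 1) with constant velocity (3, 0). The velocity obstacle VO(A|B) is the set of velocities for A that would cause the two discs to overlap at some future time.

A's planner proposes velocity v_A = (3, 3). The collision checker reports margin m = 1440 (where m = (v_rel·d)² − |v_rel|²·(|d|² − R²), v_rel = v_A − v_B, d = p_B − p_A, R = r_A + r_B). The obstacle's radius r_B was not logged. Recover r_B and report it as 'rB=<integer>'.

m = 1440
d = (-6, 14);  v_rel = (0, 3),  |v_rel|² = 9
v_rel×d = (0)·(14) − (3)·(-6) = 18
since m = R²·9 − 18²:  R² = (324 + 1440) / 9 = 196
R = √196 = 14  ⇒  r_B = 14 − 8 = 6

rB=6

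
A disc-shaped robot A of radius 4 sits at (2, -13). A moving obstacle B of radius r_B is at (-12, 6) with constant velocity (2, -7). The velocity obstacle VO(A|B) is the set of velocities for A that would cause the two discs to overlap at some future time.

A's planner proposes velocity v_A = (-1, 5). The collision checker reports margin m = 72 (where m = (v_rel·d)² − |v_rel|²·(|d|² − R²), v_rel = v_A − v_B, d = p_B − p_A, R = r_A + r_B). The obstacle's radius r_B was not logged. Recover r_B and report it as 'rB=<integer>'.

m = 72
d = (-14, 19);  v_rel = (-3, 12),  |v_rel|² = 153
v_rel×d = (-3)·(19) − (12)·(-14) = 111
since m = R²·153 − 111²:  R² = (12321 + 72) / 153 = 81
R = √81 = 9  ⇒  r_B = 9 − 4 = 5

rB=5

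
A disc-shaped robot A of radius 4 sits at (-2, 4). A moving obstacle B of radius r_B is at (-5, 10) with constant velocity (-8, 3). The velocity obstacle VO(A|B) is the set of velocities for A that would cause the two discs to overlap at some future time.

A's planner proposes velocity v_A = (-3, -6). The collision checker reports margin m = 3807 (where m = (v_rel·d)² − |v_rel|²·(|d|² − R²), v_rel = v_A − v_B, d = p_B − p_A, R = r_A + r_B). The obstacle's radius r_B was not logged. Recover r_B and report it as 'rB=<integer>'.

m = 3807
d = (-3, 6);  v_rel = (5, -9),  |v_rel|² = 106
v_rel×d = (5)·(6) − (-9)·(-3) = 3
since m = R²·106 − 3²:  R² = (9 + 3807) / 106 = 36
R = √36 = 6  ⇒  r_B = 6 − 4 = 2

rB=2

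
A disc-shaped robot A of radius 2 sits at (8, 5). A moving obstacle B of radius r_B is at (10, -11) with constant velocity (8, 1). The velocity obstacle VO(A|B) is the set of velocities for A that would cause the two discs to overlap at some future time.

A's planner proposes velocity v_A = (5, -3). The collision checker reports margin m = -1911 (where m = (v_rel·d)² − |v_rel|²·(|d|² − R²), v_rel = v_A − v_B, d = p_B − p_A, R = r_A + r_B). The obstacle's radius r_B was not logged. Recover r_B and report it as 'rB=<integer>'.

m = -1911
d = (2, -16);  v_rel = (-3, -4),  |v_rel|² = 25
v_rel×d = (-3)·(-16) − (-4)·(2) = 56
since m = R²·25 − 56²:  R² = (3136 + -1911) / 25 = 49
R = √49 = 7  ⇒  r_B = 7 − 2 = 5

rB=5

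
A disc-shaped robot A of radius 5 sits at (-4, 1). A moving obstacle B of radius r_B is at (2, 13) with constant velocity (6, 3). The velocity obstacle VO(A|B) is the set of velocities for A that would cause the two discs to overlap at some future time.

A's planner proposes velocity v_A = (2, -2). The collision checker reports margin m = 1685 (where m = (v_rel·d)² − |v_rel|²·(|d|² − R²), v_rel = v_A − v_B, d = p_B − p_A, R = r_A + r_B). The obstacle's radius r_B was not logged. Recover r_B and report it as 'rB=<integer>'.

m = 1685
d = (6, 12);  v_rel = (-4, -5),  |v_rel|² = 41
v_rel×d = (-4)·(12) − (-5)·(6) = -18
since m = R²·41 − (-18)²:  R² = (324 + 1685) / 41 = 49
R = √49 = 7  ⇒  r_B = 7 − 5 = 2

rB=2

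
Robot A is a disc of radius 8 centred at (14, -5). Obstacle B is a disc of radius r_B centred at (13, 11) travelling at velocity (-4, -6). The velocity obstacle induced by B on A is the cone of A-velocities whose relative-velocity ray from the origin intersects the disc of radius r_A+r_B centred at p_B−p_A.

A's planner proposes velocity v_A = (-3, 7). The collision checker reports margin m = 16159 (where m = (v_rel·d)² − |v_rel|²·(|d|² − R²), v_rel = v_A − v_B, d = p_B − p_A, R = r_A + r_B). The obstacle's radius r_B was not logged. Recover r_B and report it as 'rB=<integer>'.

m = 16159
d = (-1, 16);  v_rel = (1, 13),  |v_rel|² = 170
v_rel×d = (1)·(16) − (13)·(-1) = 29
since m = R²·170 − 29²:  R² = (841 + 16159) / 170 = 100
R = √100 = 10  ⇒  r_B = 10 − 8 = 2

rB=2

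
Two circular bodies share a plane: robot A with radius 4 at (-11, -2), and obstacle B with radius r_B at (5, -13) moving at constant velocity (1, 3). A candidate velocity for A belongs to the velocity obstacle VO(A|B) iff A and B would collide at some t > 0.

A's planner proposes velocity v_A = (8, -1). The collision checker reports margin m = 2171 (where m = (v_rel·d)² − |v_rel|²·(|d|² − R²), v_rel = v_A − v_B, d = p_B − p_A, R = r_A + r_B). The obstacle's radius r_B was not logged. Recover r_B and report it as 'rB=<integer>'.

m = 2171
d = (16, -11);  v_rel = (7, -4),  |v_rel|² = 65
v_rel×d = (7)·(-11) − (-4)·(16) = -13
since m = R²·65 − (-13)²:  R² = (169 + 2171) / 65 = 36
R = √36 = 6  ⇒  r_B = 6 − 4 = 2

rB=2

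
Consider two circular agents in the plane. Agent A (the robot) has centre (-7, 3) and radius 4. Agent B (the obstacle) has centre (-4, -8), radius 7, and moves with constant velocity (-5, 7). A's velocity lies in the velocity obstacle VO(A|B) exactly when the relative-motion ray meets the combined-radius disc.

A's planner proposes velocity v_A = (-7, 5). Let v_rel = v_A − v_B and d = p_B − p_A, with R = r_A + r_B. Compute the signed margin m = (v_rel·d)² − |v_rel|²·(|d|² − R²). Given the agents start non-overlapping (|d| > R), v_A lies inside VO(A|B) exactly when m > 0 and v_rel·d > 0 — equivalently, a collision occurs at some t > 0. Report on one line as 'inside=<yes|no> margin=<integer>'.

d = (3, -11),  |d|² = 130;  R = 4+7 = 11,  c = 130−11² = 9
v_rel = (-2, -2),  |v_rel|² = 8;  v_rel·d = (-2)·(3) + (-2)·(-11) = 16
8·t² − 32·t + 9 = 0  ⇒  m = 16² − 8·9 = 184
m = 184 > 0,  v_rel·d = 16 > 0  ⇒  inside

inside=yes margin=184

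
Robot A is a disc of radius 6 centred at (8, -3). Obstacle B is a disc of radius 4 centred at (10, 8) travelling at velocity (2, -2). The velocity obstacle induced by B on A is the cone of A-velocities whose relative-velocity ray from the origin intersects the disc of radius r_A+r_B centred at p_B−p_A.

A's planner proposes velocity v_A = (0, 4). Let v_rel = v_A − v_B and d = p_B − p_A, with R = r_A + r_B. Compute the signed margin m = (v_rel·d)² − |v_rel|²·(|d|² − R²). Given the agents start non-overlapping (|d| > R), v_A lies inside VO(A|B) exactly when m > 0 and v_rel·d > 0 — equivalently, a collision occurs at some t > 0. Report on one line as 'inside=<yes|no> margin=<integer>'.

d = (2, 11),  |d|² = 125;  R = 6+4 = 10,  c = 125−10² = 25
v_rel = (-2, 6),  |v_rel|² = 40;  v_rel·d = (-2)·(2) + (6)·(11) = 62
40·t² − 124·t + 25 = 0  ⇒  m = 62² − 40·25 = 2844
m = 2844 > 0,  v_rel·d = 62 > 0  ⇒  inside

inside=yes margin=2844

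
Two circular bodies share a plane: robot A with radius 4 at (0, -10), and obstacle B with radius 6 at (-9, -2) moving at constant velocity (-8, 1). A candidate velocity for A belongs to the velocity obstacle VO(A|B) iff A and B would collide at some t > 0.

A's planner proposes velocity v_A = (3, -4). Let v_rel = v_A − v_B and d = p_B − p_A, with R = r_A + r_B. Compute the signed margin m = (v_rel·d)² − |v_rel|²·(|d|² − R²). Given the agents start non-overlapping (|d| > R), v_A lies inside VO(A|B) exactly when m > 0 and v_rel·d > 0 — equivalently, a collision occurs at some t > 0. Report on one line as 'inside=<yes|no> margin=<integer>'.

d = (-9, 8),  |d|² = 145;  R = 4+6 = 10,  c = 145−10² = 45
v_rel = (11, -5),  |v_rel|² = 146;  v_rel·d = (11)·(-9) + (-5)·(8) = -139
146·t² + 278·t + 45 = 0  ⇒  m = (-139)² − 146·45 = 12751
m = 12751 > 0,  v_rel·d = -139 < 0  ⇒  outside

inside=no margin=12751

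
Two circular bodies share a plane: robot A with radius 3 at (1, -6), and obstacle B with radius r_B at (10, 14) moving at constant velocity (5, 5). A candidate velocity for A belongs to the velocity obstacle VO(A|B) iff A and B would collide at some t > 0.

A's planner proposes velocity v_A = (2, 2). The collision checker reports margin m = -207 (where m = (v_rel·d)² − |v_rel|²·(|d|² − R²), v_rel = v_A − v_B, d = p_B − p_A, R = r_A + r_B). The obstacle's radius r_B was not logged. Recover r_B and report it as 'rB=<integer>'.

m = -207
d = (9, 20);  v_rel = (-3, -3),  |v_rel|² = 18
v_rel×d = (-3)·(20) − (-3)·(9) = -33
since m = R²·18 − (-33)²:  R² = (1089 + -207) / 18 = 49
R = √49 = 7  ⇒  r_B = 7 − 3 = 4

rB=4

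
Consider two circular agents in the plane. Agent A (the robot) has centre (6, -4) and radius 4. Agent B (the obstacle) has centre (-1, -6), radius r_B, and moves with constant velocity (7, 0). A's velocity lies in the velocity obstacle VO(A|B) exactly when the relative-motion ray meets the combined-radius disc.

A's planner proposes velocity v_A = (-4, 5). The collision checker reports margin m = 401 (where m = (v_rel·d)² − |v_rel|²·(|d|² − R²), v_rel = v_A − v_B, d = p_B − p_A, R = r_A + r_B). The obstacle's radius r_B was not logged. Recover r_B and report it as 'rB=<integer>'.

m = 401
d = (-7, -2);  v_rel = (-11, 5),  |v_rel|² = 146
v_rel×d = (-11)·(-2) − (5)·(-7) = 57
since m = R²·146 − 57²:  R² = (3249 + 401) / 146 = 25
R = √25 = 5  ⇒  r_B = 5 − 4 = 1

rB=1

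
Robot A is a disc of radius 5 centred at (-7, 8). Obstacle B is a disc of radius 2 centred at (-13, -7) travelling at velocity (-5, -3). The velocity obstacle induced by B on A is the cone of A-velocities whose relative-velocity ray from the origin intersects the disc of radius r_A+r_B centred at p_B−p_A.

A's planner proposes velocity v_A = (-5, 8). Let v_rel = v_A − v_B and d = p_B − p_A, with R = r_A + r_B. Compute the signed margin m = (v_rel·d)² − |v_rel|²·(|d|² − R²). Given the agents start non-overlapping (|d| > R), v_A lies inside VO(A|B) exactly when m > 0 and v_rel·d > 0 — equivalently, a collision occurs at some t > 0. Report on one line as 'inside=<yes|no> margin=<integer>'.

d = (-6, -15),  |d|² = 261;  R = 5+2 = 7,  c = 261−7² = 212
v_rel = (0, 11),  |v_rel|² = 121;  v_rel·d = (0)·(-6) + (11)·(-15) = -165
121·t² + 330·t + 212 = 0  ⇒  m = (-165)² − 121·212 = 1573
m = 1573 > 0,  v_rel·d = -165 < 0  ⇒  outside

inside=no margin=1573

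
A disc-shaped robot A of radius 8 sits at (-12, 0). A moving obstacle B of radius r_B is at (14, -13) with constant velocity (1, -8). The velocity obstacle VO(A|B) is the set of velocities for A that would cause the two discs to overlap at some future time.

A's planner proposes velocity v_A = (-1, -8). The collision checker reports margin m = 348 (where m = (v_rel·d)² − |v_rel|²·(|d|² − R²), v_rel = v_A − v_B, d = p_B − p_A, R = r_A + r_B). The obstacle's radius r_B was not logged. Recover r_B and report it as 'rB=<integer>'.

m = 348
d = (26, -13);  v_rel = (-2, 0),  |v_rel|² = 4
v_rel×d = (-2)·(-13) − (0)·(26) = 26
since m = R²·4 − 26²:  R² = (676 + 348) / 4 = 256
R = √256 = 16  ⇒  r_B = 16 − 8 = 8

rB=8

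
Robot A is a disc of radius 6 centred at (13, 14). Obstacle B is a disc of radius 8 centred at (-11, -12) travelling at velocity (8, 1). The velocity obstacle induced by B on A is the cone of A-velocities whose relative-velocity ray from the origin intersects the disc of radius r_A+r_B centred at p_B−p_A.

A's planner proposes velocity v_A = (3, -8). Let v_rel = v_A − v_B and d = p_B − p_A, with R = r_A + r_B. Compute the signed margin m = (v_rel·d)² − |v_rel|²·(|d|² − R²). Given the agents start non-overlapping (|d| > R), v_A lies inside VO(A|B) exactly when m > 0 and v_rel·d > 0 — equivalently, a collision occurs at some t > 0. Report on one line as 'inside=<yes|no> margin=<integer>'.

d = (-24, -26),  |d|² = 1252;  R = 6+8 = 14,  c = 1252−14² = 1056
v_rel = (-5, -9),  |v_rel|² = 106;  v_rel·d = (-5)·(-24) + (-9)·(-26) = 354
106·t² − 708·t + 1056 = 0  ⇒  m = 354² − 106·1056 = 13380
m = 13380 > 0,  v_rel·d = 354 > 0  ⇒  inside

inside=yes margin=13380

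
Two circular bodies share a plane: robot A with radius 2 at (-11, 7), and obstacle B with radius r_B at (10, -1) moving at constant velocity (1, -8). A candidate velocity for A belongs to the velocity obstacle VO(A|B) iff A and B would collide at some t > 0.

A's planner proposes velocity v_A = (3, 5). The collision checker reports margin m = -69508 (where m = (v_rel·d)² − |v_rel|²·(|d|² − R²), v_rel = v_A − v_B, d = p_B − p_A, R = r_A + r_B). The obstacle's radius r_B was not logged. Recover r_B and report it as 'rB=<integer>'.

m = -69508
d = (21, -8);  v_rel = (2, 13),  |v_rel|² = 173
v_rel×d = (2)·(-8) − (13)·(21) = -289
since m = R²·173 − (-289)²:  R² = (83521 + -69508) / 173 = 81
R = √81 = 9  ⇒  r_B = 9 − 2 = 7

rB=7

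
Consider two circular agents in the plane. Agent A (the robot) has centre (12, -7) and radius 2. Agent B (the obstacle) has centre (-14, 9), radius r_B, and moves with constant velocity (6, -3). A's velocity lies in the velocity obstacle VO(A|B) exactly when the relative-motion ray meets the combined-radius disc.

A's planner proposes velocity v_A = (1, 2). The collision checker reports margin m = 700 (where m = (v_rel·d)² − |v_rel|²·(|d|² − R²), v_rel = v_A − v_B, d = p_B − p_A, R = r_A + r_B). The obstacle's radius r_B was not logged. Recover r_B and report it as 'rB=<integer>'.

m = 700
d = (-26, 16);  v_rel = (-5, 5),  |v_rel|² = 50
v_rel×d = (-5)·(16) − (5)·(-26) = 50
since m = R²·50 − 50²:  R² = (2500 + 700) / 50 = 64
R = √64 = 8  ⇒  r_B = 8 − 2 = 6

rB=6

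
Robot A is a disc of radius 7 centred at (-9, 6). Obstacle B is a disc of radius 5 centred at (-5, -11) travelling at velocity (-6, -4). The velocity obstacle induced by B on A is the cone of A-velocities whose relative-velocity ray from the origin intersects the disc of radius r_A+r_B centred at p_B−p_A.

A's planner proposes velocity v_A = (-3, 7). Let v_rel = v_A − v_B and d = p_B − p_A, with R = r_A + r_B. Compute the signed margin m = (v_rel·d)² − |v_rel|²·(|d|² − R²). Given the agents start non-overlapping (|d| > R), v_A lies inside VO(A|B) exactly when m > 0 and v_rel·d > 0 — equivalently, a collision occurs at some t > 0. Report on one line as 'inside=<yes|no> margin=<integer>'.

d = (4, -17),  |d|² = 305;  R = 7+5 = 12,  c = 305−12² = 161
v_rel = (3, 11),  |v_rel|² = 130;  v_rel·d = (3)·(4) + (11)·(-17) = -175
130·t² + 350·t + 161 = 0  ⇒  m = (-175)² − 130·161 = 9695
m = 9695 > 0,  v_rel·d = -175 < 0  ⇒  outside

inside=no margin=9695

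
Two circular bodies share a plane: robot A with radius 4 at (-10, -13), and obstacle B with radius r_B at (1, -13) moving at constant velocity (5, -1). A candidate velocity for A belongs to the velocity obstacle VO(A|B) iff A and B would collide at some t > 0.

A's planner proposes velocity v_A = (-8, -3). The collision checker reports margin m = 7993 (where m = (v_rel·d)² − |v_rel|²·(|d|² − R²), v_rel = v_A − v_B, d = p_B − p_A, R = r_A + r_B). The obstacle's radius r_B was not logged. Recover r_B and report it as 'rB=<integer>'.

m = 7993
d = (11, 0);  v_rel = (-13, -2),  |v_rel|² = 173
v_rel×d = (-13)·(0) − (-2)·(11) = 22
since m = R²·173 − 22²:  R² = (484 + 7993) / 173 = 49
R = √49 = 7  ⇒  r_B = 7 − 4 = 3

rB=3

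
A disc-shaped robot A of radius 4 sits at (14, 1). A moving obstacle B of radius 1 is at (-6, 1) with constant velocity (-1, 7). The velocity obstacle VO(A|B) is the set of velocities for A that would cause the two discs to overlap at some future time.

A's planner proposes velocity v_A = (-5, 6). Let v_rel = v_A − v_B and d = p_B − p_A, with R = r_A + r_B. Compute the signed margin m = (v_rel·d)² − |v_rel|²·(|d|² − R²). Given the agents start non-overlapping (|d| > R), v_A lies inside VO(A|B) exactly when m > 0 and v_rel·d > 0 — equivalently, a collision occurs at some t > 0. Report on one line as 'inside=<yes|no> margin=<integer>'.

d = (-20, 0),  |d|² = 400;  R = 4+1 = 5,  c = 400−5² = 375
v_rel = (-4, -1),  |v_rel|² = 17;  v_rel·d = (-4)·(-20) + (-1)·(0) = 80
17·t² − 160·t + 375 = 0  ⇒  m = 80² − 17·375 = 25
m = 25 > 0,  v_rel·d = 80 > 0  ⇒  inside

inside=yes margin=25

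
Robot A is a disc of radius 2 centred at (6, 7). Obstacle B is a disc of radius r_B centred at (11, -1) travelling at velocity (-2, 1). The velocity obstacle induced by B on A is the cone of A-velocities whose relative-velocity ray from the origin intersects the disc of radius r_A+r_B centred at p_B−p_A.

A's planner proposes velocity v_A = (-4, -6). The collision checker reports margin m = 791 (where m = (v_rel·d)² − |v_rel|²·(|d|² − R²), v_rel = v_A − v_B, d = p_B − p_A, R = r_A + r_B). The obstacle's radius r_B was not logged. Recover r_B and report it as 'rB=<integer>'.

m = 791
d = (5, -8);  v_rel = (-2, -7),  |v_rel|² = 53
v_rel×d = (-2)·(-8) − (-7)·(5) = 51
since m = R²·53 − 51²:  R² = (2601 + 791) / 53 = 64
R = √64 = 8  ⇒  r_B = 8 − 2 = 6

rB=6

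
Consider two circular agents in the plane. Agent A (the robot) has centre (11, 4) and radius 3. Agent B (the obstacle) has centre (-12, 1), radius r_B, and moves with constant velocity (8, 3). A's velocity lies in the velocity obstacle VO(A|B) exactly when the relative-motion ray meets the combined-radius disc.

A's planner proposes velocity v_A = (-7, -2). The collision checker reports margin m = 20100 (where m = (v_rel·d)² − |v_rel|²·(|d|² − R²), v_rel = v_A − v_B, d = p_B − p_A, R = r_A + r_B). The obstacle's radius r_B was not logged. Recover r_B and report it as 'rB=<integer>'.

m = 20100
d = (-23, -3);  v_rel = (-15, -5),  |v_rel|² = 250
v_rel×d = (-15)·(-3) − (-5)·(-23) = -70
since m = R²·250 − (-70)²:  R² = (4900 + 20100) / 250 = 100
R = √100 = 10  ⇒  r_B = 10 − 3 = 7

rB=7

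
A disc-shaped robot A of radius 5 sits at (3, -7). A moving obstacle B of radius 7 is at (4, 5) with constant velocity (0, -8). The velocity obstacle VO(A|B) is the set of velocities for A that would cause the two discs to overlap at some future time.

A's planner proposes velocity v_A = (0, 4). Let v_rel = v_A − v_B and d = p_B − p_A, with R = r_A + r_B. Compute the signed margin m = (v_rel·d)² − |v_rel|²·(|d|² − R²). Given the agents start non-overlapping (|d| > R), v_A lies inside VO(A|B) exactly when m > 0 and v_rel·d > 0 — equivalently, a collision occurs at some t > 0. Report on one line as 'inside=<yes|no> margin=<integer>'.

d = (1, 12),  |d|² = 145;  R = 5+7 = 12,  c = 145−12² = 1
v_rel = (0, 12),  |v_rel|² = 144;  v_rel·d = (0)·(1) + (12)·(12) = 144
144·t² − 288·t + 1 = 0  ⇒  m = 144² − 144·1 = 20592
m = 20592 > 0,  v_rel·d = 144 > 0  ⇒  inside

inside=yes margin=20592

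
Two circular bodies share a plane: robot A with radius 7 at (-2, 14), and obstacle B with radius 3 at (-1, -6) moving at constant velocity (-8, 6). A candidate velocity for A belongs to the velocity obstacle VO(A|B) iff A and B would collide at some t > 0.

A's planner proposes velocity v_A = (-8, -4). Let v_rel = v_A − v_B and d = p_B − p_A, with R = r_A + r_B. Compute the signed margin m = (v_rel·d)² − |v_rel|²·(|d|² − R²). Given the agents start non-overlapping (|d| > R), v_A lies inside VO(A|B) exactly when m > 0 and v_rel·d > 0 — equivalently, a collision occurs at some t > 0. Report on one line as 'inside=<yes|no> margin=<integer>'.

d = (1, -20),  |d|² = 401;  R = 7+3 = 10,  c = 401−10² = 301
v_rel = (0, -10),  |v_rel|² = 100;  v_rel·d = (0)·(1) + (-10)·(-20) = 200
100·t² − 400·t + 301 = 0  ⇒  m = 200² − 100·301 = 9900
m = 9900 > 0,  v_rel·d = 200 > 0  ⇒  inside

inside=yes margin=9900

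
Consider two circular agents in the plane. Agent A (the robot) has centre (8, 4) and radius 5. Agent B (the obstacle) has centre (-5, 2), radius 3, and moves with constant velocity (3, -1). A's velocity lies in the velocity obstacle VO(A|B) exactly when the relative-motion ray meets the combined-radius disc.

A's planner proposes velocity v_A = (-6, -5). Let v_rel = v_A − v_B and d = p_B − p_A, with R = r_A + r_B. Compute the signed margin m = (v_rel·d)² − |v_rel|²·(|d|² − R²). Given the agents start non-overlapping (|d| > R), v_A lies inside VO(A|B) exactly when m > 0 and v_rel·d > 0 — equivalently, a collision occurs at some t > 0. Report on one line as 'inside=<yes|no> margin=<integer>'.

d = (-13, -2),  |d|² = 173;  R = 5+3 = 8,  c = 173−8² = 109
v_rel = (-9, -4),  |v_rel|² = 97;  v_rel·d = (-9)·(-13) + (-4)·(-2) = 125
97·t² − 250·t + 109 = 0  ⇒  m = 125² − 97·109 = 5052
m = 5052 > 0,  v_rel·d = 125 > 0  ⇒  inside

inside=yes margin=5052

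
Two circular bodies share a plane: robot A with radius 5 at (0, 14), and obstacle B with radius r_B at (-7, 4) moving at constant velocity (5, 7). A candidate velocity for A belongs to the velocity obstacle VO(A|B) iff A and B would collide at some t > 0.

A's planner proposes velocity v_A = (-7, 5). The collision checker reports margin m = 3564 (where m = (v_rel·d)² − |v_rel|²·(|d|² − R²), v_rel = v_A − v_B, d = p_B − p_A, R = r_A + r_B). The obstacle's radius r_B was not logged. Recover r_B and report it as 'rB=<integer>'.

m = 3564
d = (-7, -10);  v_rel = (-12, -2),  |v_rel|² = 148
v_rel×d = (-12)·(-10) − (-2)·(-7) = 106
since m = R²·148 − 106²:  R² = (11236 + 3564) / 148 = 100
R = √100 = 10  ⇒  r_B = 10 − 5 = 5

rB=5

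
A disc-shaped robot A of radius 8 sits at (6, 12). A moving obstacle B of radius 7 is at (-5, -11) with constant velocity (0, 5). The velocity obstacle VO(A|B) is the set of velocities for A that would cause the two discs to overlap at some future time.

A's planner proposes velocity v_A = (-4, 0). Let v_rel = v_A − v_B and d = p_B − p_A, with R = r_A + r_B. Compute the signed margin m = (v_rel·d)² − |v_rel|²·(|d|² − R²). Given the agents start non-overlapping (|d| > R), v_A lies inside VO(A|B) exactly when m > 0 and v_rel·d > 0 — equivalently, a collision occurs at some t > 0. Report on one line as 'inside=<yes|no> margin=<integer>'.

d = (-11, -23),  |d|² = 650;  R = 8+7 = 15,  c = 650−15² = 425
v_rel = (-4, -5),  |v_rel|² = 41;  v_rel·d = (-4)·(-11) + (-5)·(-23) = 159
41·t² − 318·t + 425 = 0  ⇒  m = 159² − 41·425 = 7856
m = 7856 > 0,  v_rel·d = 159 > 0  ⇒  inside

inside=yes margin=7856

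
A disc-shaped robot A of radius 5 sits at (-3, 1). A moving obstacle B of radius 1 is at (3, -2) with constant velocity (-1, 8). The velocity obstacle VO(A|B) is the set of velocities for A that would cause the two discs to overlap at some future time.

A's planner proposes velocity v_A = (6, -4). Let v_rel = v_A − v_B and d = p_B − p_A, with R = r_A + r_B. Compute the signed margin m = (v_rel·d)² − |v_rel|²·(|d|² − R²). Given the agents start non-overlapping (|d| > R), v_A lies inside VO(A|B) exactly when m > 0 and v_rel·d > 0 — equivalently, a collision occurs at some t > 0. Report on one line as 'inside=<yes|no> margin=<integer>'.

d = (6, -3),  |d|² = 45;  R = 5+1 = 6,  c = 45−6² = 9
v_rel = (7, -12),  |v_rel|² = 193;  v_rel·d = (7)·(6) + (-12)·(-3) = 78
193·t² − 156·t + 9 = 0  ⇒  m = 78² − 193·9 = 4347
m = 4347 > 0,  v_rel·d = 78 > 0  ⇒  inside

inside=yes margin=4347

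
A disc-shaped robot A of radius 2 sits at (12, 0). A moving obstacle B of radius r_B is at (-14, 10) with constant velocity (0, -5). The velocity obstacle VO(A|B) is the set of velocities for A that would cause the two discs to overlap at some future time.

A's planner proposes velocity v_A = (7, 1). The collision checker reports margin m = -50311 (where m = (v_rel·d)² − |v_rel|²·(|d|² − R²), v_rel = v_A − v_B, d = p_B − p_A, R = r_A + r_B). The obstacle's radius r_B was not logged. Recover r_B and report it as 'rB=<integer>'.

m = -50311
d = (-26, 10);  v_rel = (7, 6),  |v_rel|² = 85
v_rel×d = (7)·(10) − (6)·(-26) = 226
since m = R²·85 − 226²:  R² = (51076 + -50311) / 85 = 9
R = √9 = 3  ⇒  r_B = 3 − 2 = 1

rB=1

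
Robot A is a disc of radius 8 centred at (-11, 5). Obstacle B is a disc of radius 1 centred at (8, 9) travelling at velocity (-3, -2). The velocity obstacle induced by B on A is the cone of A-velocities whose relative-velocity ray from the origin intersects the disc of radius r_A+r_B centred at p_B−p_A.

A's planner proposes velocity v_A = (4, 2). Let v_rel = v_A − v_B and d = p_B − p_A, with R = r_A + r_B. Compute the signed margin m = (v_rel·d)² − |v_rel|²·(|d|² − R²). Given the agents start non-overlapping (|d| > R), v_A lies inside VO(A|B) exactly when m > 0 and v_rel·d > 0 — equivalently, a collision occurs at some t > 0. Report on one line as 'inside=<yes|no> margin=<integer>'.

d = (19, 4),  |d|² = 377;  R = 8+1 = 9,  c = 377−9² = 296
v_rel = (7, 4),  |v_rel|² = 65;  v_rel·d = (7)·(19) + (4)·(4) = 149
65·t² − 298·t + 296 = 0  ⇒  m = 149² − 65·296 = 2961
m = 2961 > 0,  v_rel·d = 149 > 0  ⇒  inside

inside=yes margin=2961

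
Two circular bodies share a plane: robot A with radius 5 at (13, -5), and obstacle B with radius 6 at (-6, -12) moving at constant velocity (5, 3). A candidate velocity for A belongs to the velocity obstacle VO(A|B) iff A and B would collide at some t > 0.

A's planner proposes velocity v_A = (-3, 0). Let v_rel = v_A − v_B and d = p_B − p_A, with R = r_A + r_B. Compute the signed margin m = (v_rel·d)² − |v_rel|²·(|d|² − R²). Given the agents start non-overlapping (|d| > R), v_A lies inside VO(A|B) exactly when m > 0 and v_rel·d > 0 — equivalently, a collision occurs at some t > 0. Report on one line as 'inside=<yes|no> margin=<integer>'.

d = (-19, -7),  |d|² = 410;  R = 5+6 = 11,  c = 410−11² = 289
v_rel = (-8, -3),  |v_rel|² = 73;  v_rel·d = (-8)·(-19) + (-3)·(-7) = 173
73·t² − 346·t + 289 = 0  ⇒  m = 173² − 73·289 = 8832
m = 8832 > 0,  v_rel·d = 173 > 0  ⇒  inside

inside=yes margin=8832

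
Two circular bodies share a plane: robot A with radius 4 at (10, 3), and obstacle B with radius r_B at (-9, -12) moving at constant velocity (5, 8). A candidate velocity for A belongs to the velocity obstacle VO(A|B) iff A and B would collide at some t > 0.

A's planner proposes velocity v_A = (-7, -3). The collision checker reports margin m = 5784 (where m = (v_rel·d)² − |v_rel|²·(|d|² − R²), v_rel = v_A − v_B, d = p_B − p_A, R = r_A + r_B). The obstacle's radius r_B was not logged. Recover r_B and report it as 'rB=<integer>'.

m = 5784
d = (-19, -15);  v_rel = (-12, -11),  |v_rel|² = 265
v_rel×d = (-12)·(-15) − (-11)·(-19) = -29
since m = R²·265 − (-29)²:  R² = (841 + 5784) / 265 = 25
R = √25 = 5  ⇒  r_B = 5 − 4 = 1

rB=1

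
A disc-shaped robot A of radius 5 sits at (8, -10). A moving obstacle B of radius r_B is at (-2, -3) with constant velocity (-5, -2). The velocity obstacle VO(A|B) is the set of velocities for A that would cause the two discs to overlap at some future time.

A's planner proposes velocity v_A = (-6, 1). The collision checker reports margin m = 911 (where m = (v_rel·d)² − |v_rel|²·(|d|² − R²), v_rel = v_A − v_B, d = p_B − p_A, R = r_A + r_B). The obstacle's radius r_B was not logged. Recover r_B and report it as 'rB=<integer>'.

m = 911
d = (-10, 7);  v_rel = (-1, 3),  |v_rel|² = 10
v_rel×d = (-1)·(7) − (3)·(-10) = 23
since m = R²·10 − 23²:  R² = (529 + 911) / 10 = 144
R = √144 = 12  ⇒  r_B = 12 − 5 = 7

rB=7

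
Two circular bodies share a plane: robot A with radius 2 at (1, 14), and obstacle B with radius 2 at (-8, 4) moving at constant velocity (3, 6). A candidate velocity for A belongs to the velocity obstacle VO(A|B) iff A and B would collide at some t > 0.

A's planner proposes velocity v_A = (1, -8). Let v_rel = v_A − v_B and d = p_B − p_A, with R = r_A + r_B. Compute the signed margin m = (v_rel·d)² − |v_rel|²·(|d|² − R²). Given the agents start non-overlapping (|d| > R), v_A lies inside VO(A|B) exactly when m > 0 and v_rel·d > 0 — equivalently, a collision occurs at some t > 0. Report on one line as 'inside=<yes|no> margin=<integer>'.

d = (-9, -10),  |d|² = 181;  R = 2+2 = 4,  c = 181−4² = 165
v_rel = (-2, -14),  |v_rel|² = 200;  v_rel·d = (-2)·(-9) + (-14)·(-10) = 158
200·t² − 316·t + 165 = 0  ⇒  m = 158² − 200·165 = -8036
m = -8036 < 0,  v_rel·d = 158 > 0  ⇒  outside

inside=no margin=-8036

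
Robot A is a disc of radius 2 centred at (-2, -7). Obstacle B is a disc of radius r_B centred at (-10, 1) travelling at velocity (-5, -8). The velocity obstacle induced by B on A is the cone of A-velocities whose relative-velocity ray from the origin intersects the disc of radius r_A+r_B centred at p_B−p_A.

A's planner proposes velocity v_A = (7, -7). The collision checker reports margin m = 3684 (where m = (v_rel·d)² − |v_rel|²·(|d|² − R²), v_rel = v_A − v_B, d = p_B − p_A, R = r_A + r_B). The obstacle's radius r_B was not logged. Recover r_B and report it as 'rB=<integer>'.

m = 3684
d = (-8, 8);  v_rel = (12, 1),  |v_rel|² = 145
v_rel×d = (12)·(8) − (1)·(-8) = 104
since m = R²·145 − 104²:  R² = (10816 + 3684) / 145 = 100
R = √100 = 10  ⇒  r_B = 10 − 2 = 8

rB=8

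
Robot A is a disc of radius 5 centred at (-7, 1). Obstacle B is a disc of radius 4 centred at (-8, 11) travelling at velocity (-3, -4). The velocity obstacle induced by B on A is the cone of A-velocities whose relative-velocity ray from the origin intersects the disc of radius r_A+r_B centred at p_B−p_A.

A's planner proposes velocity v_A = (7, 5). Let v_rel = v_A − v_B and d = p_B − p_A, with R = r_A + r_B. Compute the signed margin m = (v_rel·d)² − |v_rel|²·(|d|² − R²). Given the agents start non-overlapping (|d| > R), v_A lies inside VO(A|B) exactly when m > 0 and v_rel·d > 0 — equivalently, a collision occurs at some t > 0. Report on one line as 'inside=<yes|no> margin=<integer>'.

d = (-1, 10),  |d|² = 101;  R = 5+4 = 9,  c = 101−9² = 20
v_rel = (10, 9),  |v_rel|² = 181;  v_rel·d = (10)·(-1) + (9)·(10) = 80
181·t² − 160·t + 20 = 0  ⇒  m = 80² − 181·20 = 2780
m = 2780 > 0,  v_rel·d = 80 > 0  ⇒  inside

inside=yes margin=2780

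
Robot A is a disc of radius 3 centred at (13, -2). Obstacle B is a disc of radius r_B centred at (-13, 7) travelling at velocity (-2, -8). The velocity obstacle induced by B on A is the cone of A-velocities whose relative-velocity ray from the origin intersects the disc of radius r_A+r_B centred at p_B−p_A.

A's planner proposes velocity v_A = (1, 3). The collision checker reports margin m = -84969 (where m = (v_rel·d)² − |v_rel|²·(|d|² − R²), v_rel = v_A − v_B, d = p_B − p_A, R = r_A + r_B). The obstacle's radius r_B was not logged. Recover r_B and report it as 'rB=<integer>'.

m = -84969
d = (-26, 9);  v_rel = (3, 11),  |v_rel|² = 130
v_rel×d = (3)·(9) − (11)·(-26) = 313
since m = R²·130 − 313²:  R² = (97969 + -84969) / 130 = 100
R = √100 = 10  ⇒  r_B = 10 − 3 = 7

rB=7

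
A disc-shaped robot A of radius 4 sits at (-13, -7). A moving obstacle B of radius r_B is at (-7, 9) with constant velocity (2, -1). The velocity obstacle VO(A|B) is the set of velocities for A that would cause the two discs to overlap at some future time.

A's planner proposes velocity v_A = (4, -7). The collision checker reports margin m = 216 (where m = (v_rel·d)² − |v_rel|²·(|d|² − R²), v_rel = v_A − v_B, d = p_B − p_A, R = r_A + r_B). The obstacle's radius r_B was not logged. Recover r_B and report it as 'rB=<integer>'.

m = 216
d = (6, 16);  v_rel = (2, -6),  |v_rel|² = 40
v_rel×d = (2)·(16) − (-6)·(6) = 68
since m = R²·40 − 68²:  R² = (4624 + 216) / 40 = 121
R = √121 = 11  ⇒  r_B = 11 − 4 = 7

rB=7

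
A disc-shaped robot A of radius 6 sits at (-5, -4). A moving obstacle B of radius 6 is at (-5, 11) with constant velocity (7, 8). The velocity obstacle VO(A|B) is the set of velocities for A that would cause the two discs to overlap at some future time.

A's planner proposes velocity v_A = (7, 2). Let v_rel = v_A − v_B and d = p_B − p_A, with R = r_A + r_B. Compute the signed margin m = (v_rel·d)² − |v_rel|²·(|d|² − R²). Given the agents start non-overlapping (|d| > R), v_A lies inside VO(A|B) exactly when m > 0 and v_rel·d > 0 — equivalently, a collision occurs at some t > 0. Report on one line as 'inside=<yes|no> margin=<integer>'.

d = (0, 15),  |d|² = 225;  R = 6+6 = 12,  c = 225−12² = 81
v_rel = (0, -6),  |v_rel|² = 36;  v_rel·d = (0)·(0) + (-6)·(15) = -90
36·t² + 180·t + 81 = 0  ⇒  m = (-90)² − 36·81 = 5184
m = 5184 > 0,  v_rel·d = -90 < 0  ⇒  outside

inside=no margin=5184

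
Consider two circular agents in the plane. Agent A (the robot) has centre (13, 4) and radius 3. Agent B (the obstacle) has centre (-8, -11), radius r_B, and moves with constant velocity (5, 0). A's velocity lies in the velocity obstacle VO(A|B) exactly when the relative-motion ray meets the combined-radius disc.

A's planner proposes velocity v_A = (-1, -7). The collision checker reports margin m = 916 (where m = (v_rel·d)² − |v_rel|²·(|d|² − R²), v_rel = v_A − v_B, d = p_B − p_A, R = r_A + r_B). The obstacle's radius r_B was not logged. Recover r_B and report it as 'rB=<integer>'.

m = 916
d = (-21, -15);  v_rel = (-6, -7),  |v_rel|² = 85
v_rel×d = (-6)·(-15) − (-7)·(-21) = -57
since m = R²·85 − (-57)²:  R² = (3249 + 916) / 85 = 49
R = √49 = 7  ⇒  r_B = 7 − 3 = 4

rB=4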